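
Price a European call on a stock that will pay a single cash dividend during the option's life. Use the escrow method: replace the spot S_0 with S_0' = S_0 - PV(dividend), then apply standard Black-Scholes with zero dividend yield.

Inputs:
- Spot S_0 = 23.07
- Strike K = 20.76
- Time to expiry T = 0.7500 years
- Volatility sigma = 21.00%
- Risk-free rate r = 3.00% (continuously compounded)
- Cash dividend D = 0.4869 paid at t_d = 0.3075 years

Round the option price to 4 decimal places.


PV(D) = D * exp(-r * t_d) = 0.4869 * 0.99081742 = 0.48242900
S_0' = S_0 - PV(D) = 23.0700 - 0.48242900 = 22.58757100
d1 = (ln(S_0'/K) + (r + sigma^2/2)*T) / (sigma*sqrt(T)) = 0.67857484
d2 = d1 - sigma*sqrt(T) = 0.49670951
exp(-rT) = 0.97775124
N(d1) = 0.75129636; N(d2) = 0.69030304
C = S_0' * N(d1) - K * exp(-rT) * N(d2) = 22.58757100 * 0.75129636 - 20.7600 * 0.97775124 * 0.69030304 = 2.9581

Answer: Price = 2.9581


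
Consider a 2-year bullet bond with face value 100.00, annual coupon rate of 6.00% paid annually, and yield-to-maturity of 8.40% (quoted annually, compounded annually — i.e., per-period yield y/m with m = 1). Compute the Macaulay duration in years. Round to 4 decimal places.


Answer: Macaulay duration = 1.9422 years

Derivation:
Coupon per period c = face * coupon_rate / m = 6.000000
Periods per year m = 1; per-period yield y/m = 0.084000
Number of cashflows N = 2
Cashflows (t years, CF_t, discount factor 1/(1+y/m)^(m*t), PV):
  t = 1.0000: CF_t = 6.000000, DF = 0.922509, PV = 5.535055
  t = 2.0000: CF_t = 106.000000, DF = 0.851023, PV = 90.208467
Price P = sum_t PV_t = 95.743522
Macaulay numerator sum_t t * PV_t:
  t * PV_t at t = 1.0000: 5.535055
  t * PV_t at t = 2.0000: 180.416933
Macaulay duration D = (sum_t t * PV_t) / P = 185.951989 / 95.743522 = 1.942189


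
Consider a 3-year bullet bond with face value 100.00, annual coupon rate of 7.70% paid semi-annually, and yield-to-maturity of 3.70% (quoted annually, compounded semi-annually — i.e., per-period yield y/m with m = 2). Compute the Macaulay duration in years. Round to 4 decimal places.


Answer: Macaulay duration = 2.7513 years

Derivation:
Coupon per period c = face * coupon_rate / m = 3.850000
Periods per year m = 2; per-period yield y/m = 0.018500
Number of cashflows N = 6
Cashflows (t years, CF_t, discount factor 1/(1+y/m)^(m*t), PV):
  t = 0.5000: CF_t = 3.850000, DF = 0.981836, PV = 3.780069
  t = 1.0000: CF_t = 3.850000, DF = 0.964002, PV = 3.711408
  t = 1.5000: CF_t = 3.850000, DF = 0.946492, PV = 3.643994
  t = 2.0000: CF_t = 3.850000, DF = 0.929300, PV = 3.577804
  t = 2.5000: CF_t = 3.850000, DF = 0.912420, PV = 3.512817
  t = 3.0000: CF_t = 103.850000, DF = 0.895847, PV = 93.033702
Price P = sum_t PV_t = 111.259794
Macaulay numerator sum_t t * PV_t:
  t * PV_t at t = 0.5000: 1.890034
  t * PV_t at t = 1.0000: 3.711408
  t * PV_t at t = 1.5000: 5.465991
  t * PV_t at t = 2.0000: 7.155609
  t * PV_t at t = 2.5000: 8.782043
  t * PV_t at t = 3.0000: 279.101105
Macaulay duration D = (sum_t t * PV_t) / P = 306.106190 / 111.259794 = 2.751274


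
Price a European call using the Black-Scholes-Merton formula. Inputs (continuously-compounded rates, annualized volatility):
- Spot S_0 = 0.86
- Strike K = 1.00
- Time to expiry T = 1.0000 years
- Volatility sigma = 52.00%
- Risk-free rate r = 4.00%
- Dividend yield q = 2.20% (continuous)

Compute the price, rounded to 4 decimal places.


Answer: Price = 0.1309

Derivation:
d1 = (ln(S/K) + (r - q + 0.5*sigma^2) * T) / (sigma * sqrt(T)) = 0.00457137
d2 = d1 - sigma * sqrt(T) = -0.51542863
exp(-rT) = 0.96078944; exp(-qT) = 0.97824024
C = S_0 * exp(-qT) * N(d1) - K * exp(-rT) * N(d2)
N(d1) = 0.50182370; N(d2) = 0.30312676
C = 0.8600 * 0.97824024 * 0.50182370 - 1.0000 * 0.96078944 * 0.30312676 = 0.1309


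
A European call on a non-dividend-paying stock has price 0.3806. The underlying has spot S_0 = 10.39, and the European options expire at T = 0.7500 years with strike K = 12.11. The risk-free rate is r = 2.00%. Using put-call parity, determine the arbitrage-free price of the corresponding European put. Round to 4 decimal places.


Put-call parity: C - P = S_0 * exp(-qT) - K * exp(-rT).
S_0 * exp(-qT) = 10.3900 * 1.00000000 = 10.39000000
K * exp(-rT) = 12.1100 * 0.98511194 = 11.92970559
P = C - S*exp(-qT) + K*exp(-rT)
P = 0.3806 - 10.39000000 + 11.92970559 = 1.9203

Answer: Put price = 1.9203


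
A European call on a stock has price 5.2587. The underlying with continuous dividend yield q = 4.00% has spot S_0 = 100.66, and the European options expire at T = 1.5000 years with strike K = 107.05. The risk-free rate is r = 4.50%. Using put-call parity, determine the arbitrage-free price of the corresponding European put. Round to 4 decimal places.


Answer: Put price = 10.5233

Derivation:
Put-call parity: C - P = S_0 * exp(-qT) - K * exp(-rT).
S_0 * exp(-qT) = 100.6600 * 0.94176453 = 94.79801795
K * exp(-rT) = 107.0500 * 0.93472772 = 100.06260249
P = C - S*exp(-qT) + K*exp(-rT)
P = 5.2587 - 94.79801795 + 100.06260249 = 10.5233


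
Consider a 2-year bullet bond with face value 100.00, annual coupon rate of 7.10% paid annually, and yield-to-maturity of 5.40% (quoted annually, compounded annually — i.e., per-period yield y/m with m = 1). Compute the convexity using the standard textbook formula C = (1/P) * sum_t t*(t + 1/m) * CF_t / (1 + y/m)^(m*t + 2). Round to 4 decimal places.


Coupon per period c = face * coupon_rate / m = 7.100000
Periods per year m = 1; per-period yield y/m = 0.054000
Number of cashflows N = 2
Cashflows (t years, CF_t, discount factor 1/(1+y/m)^(m*t), PV):
  t = 1.0000: CF_t = 7.100000, DF = 0.948767, PV = 6.736243
  t = 2.0000: CF_t = 107.100000, DF = 0.900158, PV = 96.406929
Price P = sum_t PV_t = 103.143172
Convexity numerator sum_t t*(t + 1/m) * CF_t / (1+y/m)^(m*t + 2):
  t = 1.0000: term = 12.127367
  t = 2.0000: term = 520.688850
Convexity = (1/P) * sum = 532.816217 / 103.143172 = 5.165792

Answer: Convexity = 5.1658


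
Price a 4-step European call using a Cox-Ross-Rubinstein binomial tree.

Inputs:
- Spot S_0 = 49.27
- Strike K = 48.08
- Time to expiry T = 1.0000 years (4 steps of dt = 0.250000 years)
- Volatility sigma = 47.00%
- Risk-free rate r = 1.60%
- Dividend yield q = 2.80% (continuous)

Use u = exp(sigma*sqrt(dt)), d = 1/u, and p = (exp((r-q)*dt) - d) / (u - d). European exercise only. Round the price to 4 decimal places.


Answer: Price = V(0,0) = 8.8157

Derivation:
dt = T/N = 0.250000
u = exp(sigma*sqrt(dt)) = 1.264909; d = 1/u = 0.790571
p = (exp((r-q)*dt) - d) / (u - d) = 0.435204
Discount per step: exp(-r*dt) = 0.996008
Stock lattice S(k, i) with i counting down-moves:
  k=0: S(0,0) = 49.2700
  k=1: S(1,0) = 62.3221; S(1,1) = 38.9514
  k=2: S(2,0) = 78.8317; S(2,1) = 49.2700; S(2,2) = 30.7939
  k=3: S(3,0) = 99.7149; S(3,1) = 62.3221; S(3,2) = 38.9514; S(3,3) = 24.3447
  k=4: S(4,0) = 126.1303; S(4,1) = 78.8317; S(4,2) = 49.2700; S(4,3) = 30.7939; S(4,4) = 19.2462
Terminal payoffs V(N, i) = max(S_T - K, 0):
  V(4,0) = 78.050284; V(4,1) = 30.751714; V(4,2) = 1.190000; V(4,3) = 0.000000; V(4,4) = 0.000000
Backward induction: V(k, i) = exp(-r*dt) * [p * V(k+1, i) + (1-p) * V(k+1, i+1)].
  V(3,0) = exp(-r*dt) * [p*78.050284 + (1-p)*30.751714] = 51.131295
  V(3,1) = exp(-r*dt) * [p*30.751714 + (1-p)*1.190000] = 13.999260
  V(3,2) = exp(-r*dt) * [p*1.190000 + (1-p)*0.000000] = 0.515825
  V(3,3) = exp(-r*dt) * [p*0.000000 + (1-p)*0.000000] = 0.000000
  V(2,0) = exp(-r*dt) * [p*51.131295 + (1-p)*13.999260] = 30.038865
  V(2,1) = exp(-r*dt) * [p*13.999260 + (1-p)*0.515825] = 6.358382
  V(2,2) = exp(-r*dt) * [p*0.515825 + (1-p)*0.000000] = 0.223593
  V(1,0) = exp(-r*dt) * [p*30.038865 + (1-p)*6.358382] = 16.597694
  V(1,1) = exp(-r*dt) * [p*6.358382 + (1-p)*0.223593] = 2.881925
  V(0,0) = exp(-r*dt) * [p*16.597694 + (1-p)*2.881925] = 8.815746


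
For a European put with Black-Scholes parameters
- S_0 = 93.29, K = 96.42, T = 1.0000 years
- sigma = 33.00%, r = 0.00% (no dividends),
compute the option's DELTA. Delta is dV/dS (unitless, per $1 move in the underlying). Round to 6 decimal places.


d1 = 0.0649977939; d2 = -0.2650022061
phi(d1) = 0.3981004615; exp(-qT) = 1.0000000000; exp(-rT) = 1.0000000000
N(-d1) = 0.4740878784
Delta = -exp(-qT) * N(-d1) = -1.0000000000 * 0.4740878784 = -0.474088

Answer: Delta = -0.474088


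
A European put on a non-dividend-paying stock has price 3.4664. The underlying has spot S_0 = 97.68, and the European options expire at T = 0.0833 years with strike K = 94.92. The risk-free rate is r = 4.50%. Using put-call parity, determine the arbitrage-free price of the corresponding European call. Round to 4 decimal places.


Answer: Call price = 6.5815

Derivation:
Put-call parity: C - P = S_0 * exp(-qT) - K * exp(-rT).
S_0 * exp(-qT) = 97.6800 * 1.00000000 = 97.68000000
K * exp(-rT) = 94.9200 * 0.99625852 = 94.56485842
C = P + S*exp(-qT) - K*exp(-rT)
C = 3.4664 + 97.68000000 - 94.56485842 = 6.5815


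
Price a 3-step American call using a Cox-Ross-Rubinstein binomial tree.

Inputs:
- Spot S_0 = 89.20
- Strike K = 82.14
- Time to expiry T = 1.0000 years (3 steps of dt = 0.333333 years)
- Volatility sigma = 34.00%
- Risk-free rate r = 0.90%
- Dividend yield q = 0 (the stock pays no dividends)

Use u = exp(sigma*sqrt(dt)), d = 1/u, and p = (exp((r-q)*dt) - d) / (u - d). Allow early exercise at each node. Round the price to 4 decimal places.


dt = T/N = 0.333333
u = exp(sigma*sqrt(dt)) = 1.216891; d = 1/u = 0.821766
p = (exp((r-q)*dt) - d) / (u - d) = 0.458686
Discount per step: exp(-r*dt) = 0.997004
Stock lattice S(k, i) with i counting down-moves:
  k=0: S(0,0) = 89.2000
  k=1: S(1,0) = 108.5467; S(1,1) = 73.3016
  k=2: S(2,0) = 132.0894; S(2,1) = 89.2000; S(2,2) = 60.2368
  k=3: S(3,0) = 160.7384; S(3,1) = 108.5467; S(3,2) = 73.3016; S(3,3) = 49.5005
Terminal payoffs V(N, i) = max(S_T - K, 0):
  V(3,0) = 78.598419; V(3,1) = 26.406660; V(3,2) = 0.000000; V(3,3) = 0.000000
Backward induction: V(k, i) = exp(-r*dt) * [p * V(k+1, i) + (1-p) * V(k+1, i+1)]; then take max(V_cont, immediate exercise) for American.
  V(2,0) = exp(-r*dt) * [p*78.598419 + (1-p)*26.406660] = 50.195485; exercise = 49.949434; V(2,0) = max -> 50.195485
  V(2,1) = exp(-r*dt) * [p*26.406660 + (1-p)*0.000000] = 12.076087; exercise = 7.060000; V(2,1) = max -> 12.076087
  V(2,2) = exp(-r*dt) * [p*0.000000 + (1-p)*0.000000] = 0.000000; exercise = 0.000000; V(2,2) = max -> 0.000000
  V(1,0) = exp(-r*dt) * [p*50.195485 + (1-p)*12.076087] = 29.472377; exercise = 26.406660; V(1,0) = max -> 29.472377
  V(1,1) = exp(-r*dt) * [p*12.076087 + (1-p)*0.000000] = 5.522541; exercise = 0.000000; V(1,1) = max -> 5.522541
  V(0,0) = exp(-r*dt) * [p*29.472377 + (1-p)*5.522541] = 16.458549; exercise = 7.060000; V(0,0) = max -> 16.458549

Answer: Price = V(0,0) = 16.4585


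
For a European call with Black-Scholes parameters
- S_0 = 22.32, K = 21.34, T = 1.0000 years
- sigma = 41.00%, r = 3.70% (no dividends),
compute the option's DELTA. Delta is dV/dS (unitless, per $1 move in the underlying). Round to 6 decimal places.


Answer: Delta = 0.657172

Derivation:
d1 = 0.4047558333; d2 = -0.0052441667
phi(d1) = 0.3675660769; exp(-qT) = 1.0000000000; exp(-rT) = 0.9636761353
N(d1) = 0.6571715016
Delta = exp(-qT) * N(d1) = 1.0000000000 * 0.6571715016 = 0.657172


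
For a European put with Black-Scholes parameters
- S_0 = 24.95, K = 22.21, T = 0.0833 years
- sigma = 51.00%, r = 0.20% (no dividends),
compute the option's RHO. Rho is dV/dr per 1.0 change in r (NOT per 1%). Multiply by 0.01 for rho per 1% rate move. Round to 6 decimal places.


Answer: Rho = -0.437332

Derivation:
d1 = 0.8650501785; d2 = 0.7178553077
phi(d1) = 0.2744202911; exp(-qT) = 1.0000000000; exp(-rT) = 0.9998334139
N(-d2) = 0.2364232535
Rho = -K*T*exp(-rT)*N(-d2) = -22.2100 * 0.0833 * 0.9998334139 * 0.2364232535 = -0.437332


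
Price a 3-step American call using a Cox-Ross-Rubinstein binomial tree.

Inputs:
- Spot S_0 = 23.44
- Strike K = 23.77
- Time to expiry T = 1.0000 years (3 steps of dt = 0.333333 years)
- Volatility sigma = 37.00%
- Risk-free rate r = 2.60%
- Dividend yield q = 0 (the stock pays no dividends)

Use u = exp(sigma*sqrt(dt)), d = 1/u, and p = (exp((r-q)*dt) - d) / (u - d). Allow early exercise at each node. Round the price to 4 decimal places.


dt = T/N = 0.333333
u = exp(sigma*sqrt(dt)) = 1.238152; d = 1/u = 0.807656
p = (exp((r-q)*dt) - d) / (u - d) = 0.467017
Discount per step: exp(-r*dt) = 0.991371
Stock lattice S(k, i) with i counting down-moves:
  k=0: S(0,0) = 23.4400
  k=1: S(1,0) = 29.0223; S(1,1) = 18.9314
  k=2: S(2,0) = 35.9340; S(2,1) = 23.4400; S(2,2) = 15.2901
  k=3: S(3,0) = 44.4917; S(3,1) = 29.0223; S(3,2) = 18.9314; S(3,3) = 12.3491
Terminal payoffs V(N, i) = max(S_T - K, 0):
  V(3,0) = 20.721705; V(3,1) = 5.252273; V(3,2) = 0.000000; V(3,3) = 0.000000
Backward induction: V(k, i) = exp(-r*dt) * [p * V(k+1, i) + (1-p) * V(k+1, i+1)]; then take max(V_cont, immediate exercise) for American.
  V(2,0) = exp(-r*dt) * [p*20.721705 + (1-p)*5.252273] = 12.369089; exercise = 12.163973; V(2,0) = max -> 12.369089
  V(2,1) = exp(-r*dt) * [p*5.252273 + (1-p)*0.000000] = 2.431732; exercise = 0.000000; V(2,1) = max -> 2.431732
  V(2,2) = exp(-r*dt) * [p*0.000000 + (1-p)*0.000000] = 0.000000; exercise = 0.000000; V(2,2) = max -> 0.000000
  V(1,0) = exp(-r*dt) * [p*12.369089 + (1-p)*2.431732] = 7.011611; exercise = 5.252273; V(1,0) = max -> 7.011611
  V(1,1) = exp(-r*dt) * [p*2.431732 + (1-p)*0.000000] = 1.125859; exercise = 0.000000; V(1,1) = max -> 1.125859
  V(0,0) = exp(-r*dt) * [p*7.011611 + (1-p)*1.125859] = 3.841168; exercise = 0.000000; V(0,0) = max -> 3.841168

Answer: Price = V(0,0) = 3.8412


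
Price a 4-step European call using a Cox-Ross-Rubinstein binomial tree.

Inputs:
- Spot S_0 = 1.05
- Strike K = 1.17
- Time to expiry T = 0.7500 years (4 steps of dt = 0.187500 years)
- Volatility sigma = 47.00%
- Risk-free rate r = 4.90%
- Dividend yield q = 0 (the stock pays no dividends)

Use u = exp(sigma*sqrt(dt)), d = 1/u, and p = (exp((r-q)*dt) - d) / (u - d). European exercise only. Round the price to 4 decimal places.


Answer: Price = V(0,0) = 0.1445

Derivation:
dt = T/N = 0.187500
u = exp(sigma*sqrt(dt)) = 1.225705; d = 1/u = 0.815857
p = (exp((r-q)*dt) - d) / (u - d) = 0.471816
Discount per step: exp(-r*dt) = 0.990855
Stock lattice S(k, i) with i counting down-moves:
  k=0: S(0,0) = 1.0500
  k=1: S(1,0) = 1.2870; S(1,1) = 0.8567
  k=2: S(2,0) = 1.5775; S(2,1) = 1.0500; S(2,2) = 0.6989
  k=3: S(3,0) = 1.9335; S(3,1) = 1.2870; S(3,2) = 0.8567; S(3,3) = 0.5702
  k=4: S(4,0) = 2.3699; S(4,1) = 1.5775; S(4,2) = 1.0500; S(4,3) = 0.6989; S(4,4) = 0.4652
Terminal payoffs V(N, i) = max(S_T - K, 0):
  V(4,0) = 1.199915; V(4,1) = 0.407470; V(4,2) = 0.000000; V(4,3) = 0.000000; V(4,4) = 0.000000
Backward induction: V(k, i) = exp(-r*dt) * [p * V(k+1, i) + (1-p) * V(k+1, i+1)].
  V(3,0) = exp(-r*dt) * [p*1.199915 + (1-p)*0.407470] = 0.774212
  V(3,1) = exp(-r*dt) * [p*0.407470 + (1-p)*0.000000] = 0.190493
  V(3,2) = exp(-r*dt) * [p*0.000000 + (1-p)*0.000000] = 0.000000
  V(3,3) = exp(-r*dt) * [p*0.000000 + (1-p)*0.000000] = 0.000000
  V(2,0) = exp(-r*dt) * [p*0.774212 + (1-p)*0.190493] = 0.461640
  V(2,1) = exp(-r*dt) * [p*0.190493 + (1-p)*0.000000] = 0.089055
  V(2,2) = exp(-r*dt) * [p*0.000000 + (1-p)*0.000000] = 0.000000
  V(1,0) = exp(-r*dt) * [p*0.461640 + (1-p)*0.089055] = 0.262425
  V(1,1) = exp(-r*dt) * [p*0.089055 + (1-p)*0.000000] = 0.041634
  V(0,0) = exp(-r*dt) * [p*0.262425 + (1-p)*0.041634] = 0.144473


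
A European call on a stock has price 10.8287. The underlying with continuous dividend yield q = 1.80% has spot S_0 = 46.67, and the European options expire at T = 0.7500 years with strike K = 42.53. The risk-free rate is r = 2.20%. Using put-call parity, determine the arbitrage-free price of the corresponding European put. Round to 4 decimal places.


Put-call parity: C - P = S_0 * exp(-qT) - K * exp(-rT).
S_0 * exp(-qT) = 46.6700 * 0.98659072 = 46.04418873
K * exp(-rT) = 42.5300 * 0.98363538 = 41.83401269
P = C - S*exp(-qT) + K*exp(-rT)
P = 10.8287 - 46.04418873 + 41.83401269 = 6.6185

Answer: Put price = 6.6185


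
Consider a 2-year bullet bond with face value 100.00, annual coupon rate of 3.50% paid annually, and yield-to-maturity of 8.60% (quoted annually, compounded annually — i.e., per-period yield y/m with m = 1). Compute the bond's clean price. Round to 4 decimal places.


Answer: Price = 90.9796

Derivation:
Coupon per period c = face * coupon_rate / m = 3.500000
Periods per year m = 1; per-period yield y/m = 0.086000
Number of cashflows N = 2
Cashflows (t years, CF_t, discount factor 1/(1+y/m)^(m*t), PV):
  t = 1.0000: CF_t = 3.500000, DF = 0.920810, PV = 3.222836
  t = 2.0000: CF_t = 103.500000, DF = 0.847892, PV = 87.756784
Price P = sum_t PV_t = 90.979620


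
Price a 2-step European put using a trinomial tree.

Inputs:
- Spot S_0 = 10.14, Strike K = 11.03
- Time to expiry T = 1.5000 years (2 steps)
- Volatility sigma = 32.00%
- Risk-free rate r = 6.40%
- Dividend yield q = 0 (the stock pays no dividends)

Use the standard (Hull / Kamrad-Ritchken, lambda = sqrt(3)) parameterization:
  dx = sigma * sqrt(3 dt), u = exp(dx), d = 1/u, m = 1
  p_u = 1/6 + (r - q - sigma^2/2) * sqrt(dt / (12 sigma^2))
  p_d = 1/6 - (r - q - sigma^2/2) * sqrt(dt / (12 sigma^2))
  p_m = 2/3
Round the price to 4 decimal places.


Answer: Price = V(0,0) = 1.4659

Derivation:
dt = T/N = 0.750000; dx = sigma*sqrt(3*dt) = 0.480000
u = exp(dx) = 1.616074; d = 1/u = 0.618783
p_u = 0.176667, p_m = 0.666667, p_d = 0.156667
Discount per step: exp(-r*dt) = 0.953134
Stock lattice S(k, j) with j the centered position index:
  k=0: S(0,+0) = 10.1400
  k=1: S(1,-1) = 6.2745; S(1,+0) = 10.1400; S(1,+1) = 16.3870
  k=2: S(2,-2) = 3.8825; S(2,-1) = 6.2745; S(2,+0) = 10.1400; S(2,+1) = 16.3870; S(2,+2) = 26.4826
Terminal payoffs V(N, j) = max(K - S_T, 0):
  V(2,-2) = 7.147466; V(2,-1) = 4.755536; V(2,+0) = 0.890000; V(2,+1) = 0.000000; V(2,+2) = 0.000000
Backward induction: V(k, j) = exp(-r*dt) * [p_u * V(k+1, j+1) + p_m * V(k+1, j) + p_d * V(k+1, j-1)]
  V(1,-1) = exp(-r*dt) * [p_u*0.890000 + p_m*4.755536 + p_d*7.147466] = 4.238930
  V(1,+0) = exp(-r*dt) * [p_u*0.000000 + p_m*0.890000 + p_d*4.755536] = 1.275643
  V(1,+1) = exp(-r*dt) * [p_u*0.000000 + p_m*0.000000 + p_d*0.890000] = 0.132899
  V(0,+0) = exp(-r*dt) * [p_u*0.132899 + p_m*1.275643 + p_d*4.238930] = 1.465926


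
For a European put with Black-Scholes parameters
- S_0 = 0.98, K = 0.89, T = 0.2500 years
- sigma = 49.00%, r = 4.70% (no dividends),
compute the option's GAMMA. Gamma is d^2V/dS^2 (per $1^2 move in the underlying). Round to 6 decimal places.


d1 = 0.5636473834; d2 = 0.3186473834
phi(d1) = 0.3403476378; exp(-qT) = 1.0000000000; exp(-rT) = 0.9883187617
Gamma = exp(-qT) * phi(d1) / (S * sigma * sqrt(T)) = 1.0000000000 * 0.3403476378 / (0.9800 * 0.4900 * 0.5000000000) = 1.417525

Answer: Gamma = 1.417525


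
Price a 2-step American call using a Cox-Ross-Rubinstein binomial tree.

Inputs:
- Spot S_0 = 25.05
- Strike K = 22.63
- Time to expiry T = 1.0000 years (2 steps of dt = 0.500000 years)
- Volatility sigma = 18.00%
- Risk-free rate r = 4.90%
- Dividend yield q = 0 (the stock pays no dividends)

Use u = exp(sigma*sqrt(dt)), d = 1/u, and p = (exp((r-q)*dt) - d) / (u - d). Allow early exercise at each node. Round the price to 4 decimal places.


dt = T/N = 0.500000
u = exp(sigma*sqrt(dt)) = 1.135734; d = 1/u = 0.880488
p = (exp((r-q)*dt) - d) / (u - d) = 0.565394
Discount per step: exp(-r*dt) = 0.975798
Stock lattice S(k, i) with i counting down-moves:
  k=0: S(0,0) = 25.0500
  k=1: S(1,0) = 28.4501; S(1,1) = 22.0562
  k=2: S(2,0) = 32.3118; S(2,1) = 25.0500; S(2,2) = 19.4202
Terminal payoffs V(N, i) = max(S_T - K, 0):
  V(2,0) = 9.681793; V(2,1) = 2.420000; V(2,2) = 0.000000
Backward induction: V(k, i) = exp(-r*dt) * [p * V(k+1, i) + (1-p) * V(k+1, i+1)]; then take max(V_cont, immediate exercise) for American.
  V(1,0) = exp(-r*dt) * [p*9.681793 + (1-p)*2.420000] = 6.367837; exercise = 5.820139; V(1,0) = max -> 6.367837
  V(1,1) = exp(-r*dt) * [p*2.420000 + (1-p)*0.000000] = 1.335139; exercise = 0.000000; V(1,1) = max -> 1.335139
  V(0,0) = exp(-r*dt) * [p*6.367837 + (1-p)*1.335139] = 4.079418; exercise = 2.420000; V(0,0) = max -> 4.079418

Answer: Price = V(0,0) = 4.0794


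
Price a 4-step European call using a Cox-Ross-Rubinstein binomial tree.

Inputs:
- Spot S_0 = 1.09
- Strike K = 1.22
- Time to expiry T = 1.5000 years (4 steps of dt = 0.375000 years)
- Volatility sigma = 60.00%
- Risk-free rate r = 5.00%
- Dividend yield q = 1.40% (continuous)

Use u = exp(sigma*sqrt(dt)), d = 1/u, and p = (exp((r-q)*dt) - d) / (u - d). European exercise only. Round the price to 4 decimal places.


dt = T/N = 0.375000
u = exp(sigma*sqrt(dt)) = 1.444009; d = 1/u = 0.692516
p = (exp((r-q)*dt) - d) / (u - d) = 0.427250
Discount per step: exp(-r*dt) = 0.981425
Stock lattice S(k, i) with i counting down-moves:
  k=0: S(0,0) = 1.0900
  k=1: S(1,0) = 1.5740; S(1,1) = 0.7548
  k=2: S(2,0) = 2.2728; S(2,1) = 1.0900; S(2,2) = 0.5227
  k=3: S(3,0) = 3.2820; S(3,1) = 1.5740; S(3,2) = 0.7548; S(3,3) = 0.3620
  k=4: S(4,0) = 4.7392; S(4,1) = 2.2728; S(4,2) = 1.0900; S(4,3) = 0.5227; S(4,4) = 0.2507
Terminal payoffs V(N, i) = max(S_T - K, 0):
  V(4,0) = 3.519215; V(4,1) = 1.052827; V(4,2) = 0.000000; V(4,3) = 0.000000; V(4,4) = 0.000000
Backward induction: V(k, i) = exp(-r*dt) * [p * V(k+1, i) + (1-p) * V(k+1, i+1)].
  V(3,0) = exp(-r*dt) * [p*3.519215 + (1-p)*1.052827] = 2.067460
  V(3,1) = exp(-r*dt) * [p*1.052827 + (1-p)*0.000000] = 0.441465
  V(3,2) = exp(-r*dt) * [p*0.000000 + (1-p)*0.000000] = 0.000000
  V(3,3) = exp(-r*dt) * [p*0.000000 + (1-p)*0.000000] = 0.000000
  V(2,0) = exp(-r*dt) * [p*2.067460 + (1-p)*0.441465] = 1.115066
  V(2,1) = exp(-r*dt) * [p*0.441465 + (1-p)*0.000000] = 0.185112
  V(2,2) = exp(-r*dt) * [p*0.000000 + (1-p)*0.000000] = 0.000000
  V(1,0) = exp(-r*dt) * [p*1.115066 + (1-p)*0.185112] = 0.571616
  V(1,1) = exp(-r*dt) * [p*0.185112 + (1-p)*0.000000] = 0.077620
  V(0,0) = exp(-r*dt) * [p*0.571616 + (1-p)*0.077620] = 0.283317

Answer: Price = V(0,0) = 0.2833


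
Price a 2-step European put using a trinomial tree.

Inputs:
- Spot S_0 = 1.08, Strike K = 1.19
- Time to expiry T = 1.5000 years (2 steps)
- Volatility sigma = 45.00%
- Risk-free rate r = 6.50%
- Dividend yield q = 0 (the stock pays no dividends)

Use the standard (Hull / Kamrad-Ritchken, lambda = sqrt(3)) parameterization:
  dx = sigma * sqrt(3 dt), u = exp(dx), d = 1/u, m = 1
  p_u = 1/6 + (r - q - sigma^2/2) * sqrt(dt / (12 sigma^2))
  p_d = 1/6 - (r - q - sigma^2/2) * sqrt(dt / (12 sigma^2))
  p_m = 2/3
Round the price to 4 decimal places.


dt = T/N = 0.750000; dx = sigma*sqrt(3*dt) = 0.675000
u = exp(dx) = 1.964033; d = 1/u = 0.509156
p_u = 0.146528, p_m = 0.666667, p_d = 0.186806
Discount per step: exp(-r*dt) = 0.952419
Stock lattice S(k, j) with j the centered position index:
  k=0: S(0,+0) = 1.0800
  k=1: S(1,-1) = 0.5499; S(1,+0) = 1.0800; S(1,+1) = 2.1212
  k=2: S(2,-2) = 0.2800; S(2,-1) = 0.5499; S(2,+0) = 1.0800; S(2,+1) = 2.1212; S(2,+2) = 4.1660
Terminal payoffs V(N, j) = max(K - S_T, 0):
  V(2,-2) = 0.910021; V(2,-1) = 0.640111; V(2,+0) = 0.110000; V(2,+1) = 0.000000; V(2,+2) = 0.000000
Backward induction: V(k, j) = exp(-r*dt) * [p_u * V(k+1, j+1) + p_m * V(k+1, j) + p_d * V(k+1, j-1)]
  V(1,-1) = exp(-r*dt) * [p_u*0.110000 + p_m*0.640111 + p_d*0.910021] = 0.583695
  V(1,+0) = exp(-r*dt) * [p_u*0.000000 + p_m*0.110000 + p_d*0.640111] = 0.183731
  V(1,+1) = exp(-r*dt) * [p_u*0.000000 + p_m*0.000000 + p_d*0.110000] = 0.019571
  V(0,+0) = exp(-r*dt) * [p_u*0.019571 + p_m*0.183731 + p_d*0.583695] = 0.223240

Answer: Price = V(0,0) = 0.2232


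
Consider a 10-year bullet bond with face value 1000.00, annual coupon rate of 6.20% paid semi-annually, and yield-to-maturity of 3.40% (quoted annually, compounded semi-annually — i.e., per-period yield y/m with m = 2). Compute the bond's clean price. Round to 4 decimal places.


Coupon per period c = face * coupon_rate / m = 31.000000
Periods per year m = 2; per-period yield y/m = 0.017000
Number of cashflows N = 20
Cashflows (t years, CF_t, discount factor 1/(1+y/m)^(m*t), PV):
  t = 0.5000: CF_t = 31.000000, DF = 0.983284, PV = 30.481809
  t = 1.0000: CF_t = 31.000000, DF = 0.966848, PV = 29.972280
  t = 1.5000: CF_t = 31.000000, DF = 0.950686, PV = 29.471269
  t = 2.0000: CF_t = 31.000000, DF = 0.934795, PV = 28.978632
  t = 2.5000: CF_t = 31.000000, DF = 0.919169, PV = 28.494230
  t = 3.0000: CF_t = 31.000000, DF = 0.903804, PV = 28.017926
  t = 3.5000: CF_t = 31.000000, DF = 0.888696, PV = 27.549583
  t = 4.0000: CF_t = 31.000000, DF = 0.873841, PV = 27.089068
  t = 4.5000: CF_t = 31.000000, DF = 0.859234, PV = 26.636252
  t = 5.0000: CF_t = 31.000000, DF = 0.844871, PV = 26.191005
  t = 5.5000: CF_t = 31.000000, DF = 0.830748, PV = 25.753201
  t = 6.0000: CF_t = 31.000000, DF = 0.816862, PV = 25.322715
  t = 6.5000: CF_t = 31.000000, DF = 0.803207, PV = 24.899424
  t = 7.0000: CF_t = 31.000000, DF = 0.789781, PV = 24.483210
  t = 7.5000: CF_t = 31.000000, DF = 0.776579, PV = 24.073953
  t = 8.0000: CF_t = 31.000000, DF = 0.763598, PV = 23.671536
  t = 8.5000: CF_t = 31.000000, DF = 0.750834, PV = 23.275847
  t = 9.0000: CF_t = 31.000000, DF = 0.738283, PV = 22.886772
  t = 9.5000: CF_t = 31.000000, DF = 0.725942, PV = 22.504200
  t = 10.0000: CF_t = 1031.000000, DF = 0.713807, PV = 735.935252
Price P = sum_t PV_t = 1235.688165

Answer: Price = 1235.6882


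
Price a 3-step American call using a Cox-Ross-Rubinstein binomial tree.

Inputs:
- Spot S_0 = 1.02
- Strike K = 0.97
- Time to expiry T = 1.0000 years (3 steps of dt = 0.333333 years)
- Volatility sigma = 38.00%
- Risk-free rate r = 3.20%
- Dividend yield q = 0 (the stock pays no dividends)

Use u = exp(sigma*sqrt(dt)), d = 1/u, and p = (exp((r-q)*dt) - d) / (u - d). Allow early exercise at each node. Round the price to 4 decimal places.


dt = T/N = 0.333333
u = exp(sigma*sqrt(dt)) = 1.245321; d = 1/u = 0.803006
p = (exp((r-q)*dt) - d) / (u - d) = 0.469615
Discount per step: exp(-r*dt) = 0.989390
Stock lattice S(k, i) with i counting down-moves:
  k=0: S(0,0) = 1.0200
  k=1: S(1,0) = 1.2702; S(1,1) = 0.8191
  k=2: S(2,0) = 1.5818; S(2,1) = 1.0200; S(2,2) = 0.6577
  k=3: S(3,0) = 1.9699; S(3,1) = 1.2702; S(3,2) = 0.8191; S(3,3) = 0.5281
Terminal payoffs V(N, i) = max(S_T - K, 0):
  V(3,0) = 0.999898; V(3,1) = 0.300227; V(3,2) = 0.000000; V(3,3) = 0.000000
Backward induction: V(k, i) = exp(-r*dt) * [p * V(k+1, i) + (1-p) * V(k+1, i+1)]; then take max(V_cont, immediate exercise) for American.
  V(2,0) = exp(-r*dt) * [p*0.999898 + (1-p)*0.300227] = 0.622132; exercise = 0.611840; V(2,0) = max -> 0.622132
  V(2,1) = exp(-r*dt) * [p*0.300227 + (1-p)*0.000000] = 0.139495; exercise = 0.050000; V(2,1) = max -> 0.139495
  V(2,2) = exp(-r*dt) * [p*0.000000 + (1-p)*0.000000] = 0.000000; exercise = 0.000000; V(2,2) = max -> 0.000000
  V(1,0) = exp(-r*dt) * [p*0.622132 + (1-p)*0.139495] = 0.362264; exercise = 0.300227; V(1,0) = max -> 0.362264
  V(1,1) = exp(-r*dt) * [p*0.139495 + (1-p)*0.000000] = 0.064814; exercise = 0.000000; V(1,1) = max -> 0.064814
  V(0,0) = exp(-r*dt) * [p*0.362264 + (1-p)*0.064814] = 0.202331; exercise = 0.050000; V(0,0) = max -> 0.202331

Answer: Price = V(0,0) = 0.2023


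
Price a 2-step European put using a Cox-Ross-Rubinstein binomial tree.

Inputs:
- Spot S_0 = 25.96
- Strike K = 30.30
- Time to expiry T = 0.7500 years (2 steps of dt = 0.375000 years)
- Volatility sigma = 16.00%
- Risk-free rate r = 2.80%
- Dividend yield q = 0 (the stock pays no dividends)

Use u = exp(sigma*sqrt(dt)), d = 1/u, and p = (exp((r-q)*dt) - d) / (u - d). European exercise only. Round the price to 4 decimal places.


Answer: Price = V(0,0) = 4.0614

Derivation:
dt = T/N = 0.375000
u = exp(sigma*sqrt(dt)) = 1.102940; d = 1/u = 0.906667
p = (exp((r-q)*dt) - d) / (u - d) = 0.529303
Discount per step: exp(-r*dt) = 0.989555
Stock lattice S(k, i) with i counting down-moves:
  k=0: S(0,0) = 25.9600
  k=1: S(1,0) = 28.6323; S(1,1) = 23.5371
  k=2: S(2,0) = 31.5797; S(2,1) = 25.9600; S(2,2) = 21.3403
Terminal payoffs V(N, i) = max(K - S_T, 0):
  V(2,0) = 0.000000; V(2,1) = 4.340000; V(2,2) = 8.959691
Backward induction: V(k, i) = exp(-r*dt) * [p * V(k+1, i) + (1-p) * V(k+1, i+1)].
  V(1,0) = exp(-r*dt) * [p*0.000000 + (1-p)*4.340000] = 2.021485
  V(1,1) = exp(-r*dt) * [p*4.340000 + (1-p)*8.959691] = 6.446429
  V(0,0) = exp(-r*dt) * [p*2.021485 + (1-p)*6.446429] = 4.061421


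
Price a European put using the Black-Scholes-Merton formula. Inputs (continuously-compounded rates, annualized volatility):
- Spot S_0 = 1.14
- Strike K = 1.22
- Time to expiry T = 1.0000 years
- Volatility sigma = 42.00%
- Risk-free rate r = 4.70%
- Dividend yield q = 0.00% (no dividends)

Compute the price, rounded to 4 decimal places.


Answer: Price = 0.2038

Derivation:
d1 = (ln(S/K) + (r - q + 0.5*sigma^2) * T) / (sigma * sqrt(T)) = 0.16042239
d2 = d1 - sigma * sqrt(T) = -0.25957761
exp(-rT) = 0.95408740; exp(-qT) = 1.00000000
P = K * exp(-rT) * N(-d2) - S_0 * exp(-qT) * N(-d1)
N(-d1) = 0.43627418; N(-d2) = 0.60240520
P = 1.2200 * 0.95408740 * 0.60240520 - 1.1400 * 1.00000000 * 0.43627418 = 0.2038


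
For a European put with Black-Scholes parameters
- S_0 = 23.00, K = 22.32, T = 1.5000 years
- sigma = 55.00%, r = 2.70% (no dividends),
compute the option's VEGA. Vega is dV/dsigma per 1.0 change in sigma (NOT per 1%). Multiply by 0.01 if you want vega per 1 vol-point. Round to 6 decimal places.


Answer: Vega = 10.194368

Derivation:
d1 = 0.4414813023; d2 = -0.2321283770
phi(d1) = 0.3618985325; exp(-qT) = 1.0000000000; exp(-rT) = 0.9603091645
Vega = S * exp(-qT) * phi(d1) * sqrt(T) = 23.0000 * 1.0000000000 * 0.3618985325 * 1.2247448714 = 10.194368


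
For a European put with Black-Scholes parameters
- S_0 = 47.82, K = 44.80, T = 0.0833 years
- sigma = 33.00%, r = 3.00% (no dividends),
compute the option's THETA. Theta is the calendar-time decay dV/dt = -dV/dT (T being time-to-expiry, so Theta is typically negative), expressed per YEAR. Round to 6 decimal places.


d1 = 0.7587953565; d2 = 0.6635516165
phi(d1) = 0.2991459404; exp(-qT) = 1.0000000000; exp(-rT) = 0.9975041199
Theta = -S*exp(-qT)*phi(d1)*sigma/(2*sqrt(T)) + r*K*exp(-rT)*N(-d2) - q*S*exp(-qT)*N(-d1)
N(-d1) = 0.2239874919; N(-d2) = 0.2534886665; sqrt(T) = 0.2886173938
Term 1 = -47.8200 * 1.0000000000 * 0.2991459404 * 0.3300 / (2 * 0.2886173938) = -8.1781322410
Term 2 = 0.0300 * 44.8000 * 0.9975041199 * 0.2534886665 = 0.3398384495
Term 3 = 0 (no dividend yield, q = 0)
Theta = -8.1781322410 + (0.3398384495) + (0.0000000000) = -7.838294

Answer: Theta = -7.838294


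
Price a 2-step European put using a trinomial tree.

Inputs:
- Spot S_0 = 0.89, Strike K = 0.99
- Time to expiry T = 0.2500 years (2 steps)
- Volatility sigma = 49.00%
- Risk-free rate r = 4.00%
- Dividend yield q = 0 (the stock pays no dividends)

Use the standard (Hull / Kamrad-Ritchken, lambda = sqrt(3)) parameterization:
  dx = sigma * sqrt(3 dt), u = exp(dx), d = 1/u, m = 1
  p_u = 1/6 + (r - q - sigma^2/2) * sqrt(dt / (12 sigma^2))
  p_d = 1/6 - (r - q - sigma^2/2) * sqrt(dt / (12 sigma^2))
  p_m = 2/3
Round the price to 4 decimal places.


Answer: Price = V(0,0) = 0.1462

Derivation:
dt = T/N = 0.125000; dx = sigma*sqrt(3*dt) = 0.300062
u = exp(dx) = 1.349943; d = 1/u = 0.740772
p_u = 0.149993, p_m = 0.666667, p_d = 0.183340
Discount per step: exp(-r*dt) = 0.995012
Stock lattice S(k, j) with j the centered position index:
  k=0: S(0,+0) = 0.8900
  k=1: S(1,-1) = 0.6593; S(1,+0) = 0.8900; S(1,+1) = 1.2014
  k=2: S(2,-2) = 0.4884; S(2,-1) = 0.6593; S(2,+0) = 0.8900; S(2,+1) = 1.2014; S(2,+2) = 1.6219
Terminal payoffs V(N, j) = max(K - S_T, 0):
  V(2,-2) = 0.501619; V(2,-1) = 0.330713; V(2,+0) = 0.100000; V(2,+1) = 0.000000; V(2,+2) = 0.000000
Backward induction: V(k, j) = exp(-r*dt) * [p_u * V(k+1, j+1) + p_m * V(k+1, j) + p_d * V(k+1, j-1)]
  V(1,-1) = exp(-r*dt) * [p_u*0.100000 + p_m*0.330713 + p_d*0.501619] = 0.325808
  V(1,+0) = exp(-r*dt) * [p_u*0.000000 + p_m*0.100000 + p_d*0.330713] = 0.126665
  V(1,+1) = exp(-r*dt) * [p_u*0.000000 + p_m*0.000000 + p_d*0.100000] = 0.018243
  V(0,+0) = exp(-r*dt) * [p_u*0.018243 + p_m*0.126665 + p_d*0.325808] = 0.146181


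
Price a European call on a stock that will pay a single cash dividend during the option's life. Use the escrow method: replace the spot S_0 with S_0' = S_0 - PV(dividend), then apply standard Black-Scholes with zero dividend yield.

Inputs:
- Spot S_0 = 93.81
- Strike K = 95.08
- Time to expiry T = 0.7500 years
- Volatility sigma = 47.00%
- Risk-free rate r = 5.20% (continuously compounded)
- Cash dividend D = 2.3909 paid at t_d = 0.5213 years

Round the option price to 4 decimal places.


PV(D) = D * exp(-r * t_d) = 2.3909 * 0.97325651 = 2.32695900
S_0' = S_0 - PV(D) = 93.8100 - 2.32695900 = 91.48304100
d1 = (ln(S_0'/K) + (r + sigma^2/2)*T) / (sigma*sqrt(T)) = 0.20458460
d2 = d1 - sigma*sqrt(T) = -0.20244734
exp(-rT) = 0.96175071
N(d1) = 0.58105166; N(d2) = 0.41978351
C = S_0' * N(d1) - K * exp(-rT) * N(d2) = 91.48304100 * 0.58105166 - 95.0800 * 0.96175071 * 0.41978351 = 14.7700

Answer: Price = 14.7700


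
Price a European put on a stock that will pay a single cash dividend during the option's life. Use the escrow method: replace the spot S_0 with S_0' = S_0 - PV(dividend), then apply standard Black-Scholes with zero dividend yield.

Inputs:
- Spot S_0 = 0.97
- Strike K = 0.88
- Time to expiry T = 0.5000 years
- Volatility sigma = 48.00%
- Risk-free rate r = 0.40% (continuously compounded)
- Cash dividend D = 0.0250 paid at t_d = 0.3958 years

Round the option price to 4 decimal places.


PV(D) = D * exp(-r * t_d) = 0.0250 * 0.99841805 = 0.02496045
S_0' = S_0 - PV(D) = 0.9700 - 0.02496045 = 0.94503955
d1 = (ln(S_0'/K) + (r + sigma^2/2)*T) / (sigma*sqrt(T)) = 0.38568217
d2 = d1 - sigma*sqrt(T) = 0.04627092
exp(-rT) = 0.99800200
N(-d1) = 0.34986603; N(-d2) = 0.48154716
P = K * exp(-rT) * N(-d2) - S_0' * N(-d1) = 0.8800 * 0.99800200 * 0.48154716 - 0.94503955 * 0.34986603 = 0.0923

Answer: Price = 0.0923


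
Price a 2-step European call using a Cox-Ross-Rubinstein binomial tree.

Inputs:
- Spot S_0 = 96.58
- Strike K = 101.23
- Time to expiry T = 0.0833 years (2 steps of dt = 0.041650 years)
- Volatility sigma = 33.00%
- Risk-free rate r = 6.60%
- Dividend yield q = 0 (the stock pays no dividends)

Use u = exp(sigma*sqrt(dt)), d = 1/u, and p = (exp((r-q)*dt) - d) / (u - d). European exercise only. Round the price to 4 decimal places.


dt = T/N = 0.041650
u = exp(sigma*sqrt(dt)) = 1.069667; d = 1/u = 0.934870
p = (exp((r-q)*dt) - d) / (u - d) = 0.503590
Discount per step: exp(-r*dt) = 0.997255
Stock lattice S(k, i) with i counting down-moves:
  k=0: S(0,0) = 96.5800
  k=1: S(1,0) = 103.3085; S(1,1) = 90.2898
  k=2: S(2,0) = 110.5057; S(2,1) = 96.5800; S(2,2) = 84.4092
Terminal payoffs V(N, i) = max(S_T - K, 0):
  V(2,0) = 9.275652; V(2,1) = 0.000000; V(2,2) = 0.000000
Backward induction: V(k, i) = exp(-r*dt) * [p * V(k+1, i) + (1-p) * V(k+1, i+1)].
  V(1,0) = exp(-r*dt) * [p*9.275652 + (1-p)*0.000000] = 4.658307
  V(1,1) = exp(-r*dt) * [p*0.000000 + (1-p)*0.000000] = 0.000000
  V(0,0) = exp(-r*dt) * [p*4.658307 + (1-p)*0.000000] = 2.339439

Answer: Price = V(0,0) = 2.3394


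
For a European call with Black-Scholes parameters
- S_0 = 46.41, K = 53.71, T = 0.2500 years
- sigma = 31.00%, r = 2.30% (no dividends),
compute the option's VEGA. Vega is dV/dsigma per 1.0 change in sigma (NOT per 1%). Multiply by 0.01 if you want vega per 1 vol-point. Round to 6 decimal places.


d1 = -0.8278822624; d2 = -0.9828822624
phi(d1) = 0.2831911824; exp(-qT) = 1.0000000000; exp(-rT) = 0.9942664996
Vega = S * exp(-qT) * phi(d1) * sqrt(T) = 46.4100 * 1.0000000000 * 0.2831911824 * 0.5000000000 = 6.571451

Answer: Vega = 6.571451


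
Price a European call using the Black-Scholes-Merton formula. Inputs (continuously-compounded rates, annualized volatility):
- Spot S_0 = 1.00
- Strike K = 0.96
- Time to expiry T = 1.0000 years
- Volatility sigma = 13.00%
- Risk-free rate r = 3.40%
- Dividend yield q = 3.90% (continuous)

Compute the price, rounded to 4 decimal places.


d1 = (ln(S/K) + (r - q + 0.5*sigma^2) * T) / (sigma * sqrt(T)) = 0.34055380
d2 = d1 - sigma * sqrt(T) = 0.21055380
exp(-rT) = 0.96657150; exp(-qT) = 0.96175071
C = S_0 * exp(-qT) * N(d1) - K * exp(-rT) * N(d2)
N(d1) = 0.63328024; N(d2) = 0.58338227
C = 1.0000 * 0.96175071 * 0.63328024 - 0.9600 * 0.96657150 * 0.58338227 = 0.0677

Answer: Price = 0.0677


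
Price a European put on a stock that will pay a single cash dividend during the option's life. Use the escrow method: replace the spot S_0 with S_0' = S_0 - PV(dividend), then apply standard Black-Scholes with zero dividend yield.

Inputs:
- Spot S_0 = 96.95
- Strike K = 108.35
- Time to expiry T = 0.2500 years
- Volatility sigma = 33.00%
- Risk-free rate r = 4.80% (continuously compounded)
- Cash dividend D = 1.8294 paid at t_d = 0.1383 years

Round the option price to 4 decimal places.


Answer: Price = 14.2369

Derivation:
PV(D) = D * exp(-r * t_d) = 1.8294 * 0.99338359 = 1.81729593
S_0' = S_0 - PV(D) = 96.9500 - 1.81729593 = 95.13270407
d1 = (ln(S_0'/K) + (r + sigma^2/2)*T) / (sigma*sqrt(T)) = -0.63322076
d2 = d1 - sigma*sqrt(T) = -0.79822076
exp(-rT) = 0.98807171
N(-d1) = 0.73670526; N(-d2) = 0.78762881
P = K * exp(-rT) * N(-d2) - S_0' * N(-d1) = 108.3500 * 0.98807171 * 0.78762881 - 95.13270407 * 0.73670526 = 14.2369


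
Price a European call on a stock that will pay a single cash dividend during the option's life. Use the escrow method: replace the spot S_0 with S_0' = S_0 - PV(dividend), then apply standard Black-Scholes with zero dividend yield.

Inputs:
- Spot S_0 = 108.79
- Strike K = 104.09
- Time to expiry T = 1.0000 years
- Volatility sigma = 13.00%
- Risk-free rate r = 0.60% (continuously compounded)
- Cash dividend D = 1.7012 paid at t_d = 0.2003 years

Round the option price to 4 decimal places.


PV(D) = D * exp(-r * t_d) = 1.7012 * 0.99879892 = 1.69915673
S_0' = S_0 - PV(D) = 108.7900 - 1.69915673 = 107.09084327
d1 = (ln(S_0'/K) + (r + sigma^2/2)*T) / (sigma*sqrt(T)) = 0.32978129
d2 = d1 - sigma*sqrt(T) = 0.19978129
exp(-rT) = 0.99401796
N(d1) = 0.62921739; N(d2) = 0.57917418
C = S_0' * N(d1) - K * exp(-rT) * N(d2) = 107.09084327 * 0.62921739 - 104.0900 * 0.99401796 * 0.57917418 = 7.4578

Answer: Price = 7.4578


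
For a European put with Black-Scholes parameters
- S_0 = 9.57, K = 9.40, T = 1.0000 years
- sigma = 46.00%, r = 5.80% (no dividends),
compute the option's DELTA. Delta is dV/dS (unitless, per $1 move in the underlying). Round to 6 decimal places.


d1 = 0.3950511221; d2 = -0.0649488779
phi(d1) = 0.3689953533; exp(-qT) = 1.0000000000; exp(-rT) = 0.9436499474
N(-d1) = 0.3464025800
Delta = -exp(-qT) * N(-d1) = -1.0000000000 * 0.3464025800 = -0.346403

Answer: Delta = -0.346403


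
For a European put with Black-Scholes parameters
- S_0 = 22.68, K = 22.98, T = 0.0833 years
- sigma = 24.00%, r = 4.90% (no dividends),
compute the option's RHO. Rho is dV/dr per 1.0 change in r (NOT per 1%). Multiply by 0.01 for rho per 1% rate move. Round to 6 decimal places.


Answer: Rho = -1.078456

Derivation:
d1 = -0.0961488246; d2 = -0.1654169991
phi(d1) = 0.3971025055; exp(-qT) = 1.0000000000; exp(-rT) = 0.9959266188
N(-d2) = 0.5656921127
Rho = -K*T*exp(-rT)*N(-d2) = -22.9800 * 0.0833 * 0.9959266188 * 0.5656921127 = -1.078456


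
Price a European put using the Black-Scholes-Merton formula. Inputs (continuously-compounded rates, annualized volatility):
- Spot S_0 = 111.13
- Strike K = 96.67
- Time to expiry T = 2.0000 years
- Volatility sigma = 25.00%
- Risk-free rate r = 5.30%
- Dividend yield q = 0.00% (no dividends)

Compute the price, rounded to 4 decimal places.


d1 = (ln(S/K) + (r - q + 0.5*sigma^2) * T) / (sigma * sqrt(T)) = 0.87086584
d2 = d1 - sigma * sqrt(T) = 0.51731245
exp(-rT) = 0.89942465; exp(-qT) = 1.00000000
P = K * exp(-rT) * N(-d2) - S_0 * exp(-qT) * N(-d1)
N(-d1) = 0.19191371; N(-d2) = 0.30246903
P = 96.6700 * 0.89942465 * 0.30246903 - 111.1300 * 1.00000000 * 0.19191371 = 4.9715

Answer: Price = 4.9715


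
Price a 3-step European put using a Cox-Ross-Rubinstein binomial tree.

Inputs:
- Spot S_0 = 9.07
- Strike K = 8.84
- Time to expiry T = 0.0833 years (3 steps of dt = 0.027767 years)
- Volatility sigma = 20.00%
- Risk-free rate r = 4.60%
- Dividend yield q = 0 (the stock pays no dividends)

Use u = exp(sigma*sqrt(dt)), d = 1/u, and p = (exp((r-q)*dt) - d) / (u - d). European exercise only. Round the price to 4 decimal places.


dt = T/N = 0.027767
u = exp(sigma*sqrt(dt)) = 1.033888; d = 1/u = 0.967223
p = (exp((r-q)*dt) - d) / (u - d) = 0.510841
Discount per step: exp(-r*dt) = 0.998724
Stock lattice S(k, i) with i counting down-moves:
  k=0: S(0,0) = 9.0700
  k=1: S(1,0) = 9.3774; S(1,1) = 8.7727
  k=2: S(2,0) = 9.6951; S(2,1) = 9.0700; S(2,2) = 8.4852
  k=3: S(3,0) = 10.0237; S(3,1) = 9.3774; S(3,2) = 8.7727; S(3,3) = 8.2070
Terminal payoffs V(N, i) = max(K - S_T, 0):
  V(3,0) = 0.000000; V(3,1) = 0.000000; V(3,2) = 0.067291; V(3,3) = 0.632960
Backward induction: V(k, i) = exp(-r*dt) * [p * V(k+1, i) + (1-p) * V(k+1, i+1)].
  V(2,0) = exp(-r*dt) * [p*0.000000 + (1-p)*0.000000] = 0.000000
  V(2,1) = exp(-r*dt) * [p*0.000000 + (1-p)*0.067291] = 0.032874
  V(2,2) = exp(-r*dt) * [p*0.067291 + (1-p)*0.632960] = 0.343555
  V(1,0) = exp(-r*dt) * [p*0.000000 + (1-p)*0.032874] = 0.016060
  V(1,1) = exp(-r*dt) * [p*0.032874 + (1-p)*0.343555] = 0.184611
  V(0,0) = exp(-r*dt) * [p*0.016060 + (1-p)*0.184611] = 0.098382

Answer: Price = V(0,0) = 0.0984
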